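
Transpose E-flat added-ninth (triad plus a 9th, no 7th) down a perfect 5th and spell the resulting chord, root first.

Ab C Eb Bb

Eb down a perfect 5th → Ab. New chord: Ab added-ninth.
Ab — root
C — major 3rd
Eb — perfect 5th
Bb — major 9th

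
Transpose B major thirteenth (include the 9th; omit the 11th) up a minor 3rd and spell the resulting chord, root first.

A minor 3rd up from B is D, so the new chord is D major thirteenth.
D — root
F-sharp — major 3rd
A — perfect 5th
C-sharp — major 7th
E — major 9th
B — major 13th

D, F-sharp, A, C-sharp, E, B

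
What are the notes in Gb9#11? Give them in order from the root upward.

Gb9#11 is a dominant ninth sharp eleven built on Gb.
Gb — root
Bb — major 3rd
Db — perfect 5th
Fb — minor 7th
Ab — major 9th
C — augmented 11th

Gb – Bb – Db – Fb – Ab – C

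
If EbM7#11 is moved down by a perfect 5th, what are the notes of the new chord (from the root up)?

Ab C Eb G D

Eb down a perfect 5th → Ab. New chord: Ab major seventh sharp eleven.
root → Ab
3rd (major 3rd) → C
5th (perfect 5th) → Eb
7th (major 7th) → G
11th (augmented 11th) → D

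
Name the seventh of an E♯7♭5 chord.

D#

Root of E♯7♭5 = E#. The 7th is a minor 7th: E# up a minor 7th → D#.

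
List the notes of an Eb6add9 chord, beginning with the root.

Eb, G, Bb, C, F

Eb6add9: six-nine on Eb.
- root: Eb
- major 3rd: G
- perfect 5th: Bb
- major 6th: C
- major 9th: F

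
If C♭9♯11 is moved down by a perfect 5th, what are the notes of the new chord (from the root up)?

A perfect 5th down from Cb is Fb, so the new chord is Fb dominant ninth sharp eleven.
Fb — root
Ab — major 3rd
Cb — perfect 5th
Ebb — minor 7th
Gb — major 9th
Bb — augmented 11th

Fb – Ab – Cb – Ebb – Gb – Bb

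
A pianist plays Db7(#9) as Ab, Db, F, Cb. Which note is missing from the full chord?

Db7(#9) = Db, F, Ab, Cb, E. The voicing lacks the 9th (augmented 9th), E.

E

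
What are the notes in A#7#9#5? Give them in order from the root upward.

A#7#9#5: dominant seventh sharp nine sharp five on A#.
root → A#
3rd (major 3rd) → C##
5th (augmented 5th) → E##
7th (minor 7th) → G#
9th (augmented 9th) → B##

A#  C##  E##  G#  B##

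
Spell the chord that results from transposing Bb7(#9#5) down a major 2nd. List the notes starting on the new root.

Transposed root: B♭ → A♭ (major 2nd down). So we spell A♭ dominant seventh sharp nine sharp five:
- root: A♭
- major 3rd: C
- augmented 5th: E
- minor 7th: G♭
- augmented 9th: B

A♭  C  E  G♭  B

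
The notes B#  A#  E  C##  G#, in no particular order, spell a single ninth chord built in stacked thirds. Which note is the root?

A#

Stacking in thirds gives A# – C## – E – G# – B#, so A# is the root — A# dominant ninth flat five.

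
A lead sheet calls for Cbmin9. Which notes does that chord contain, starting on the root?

Cb, Ebb, Gb, Bbb, Db

Cbmin9 is a minor ninth built on Cb.
Root: Cb
Minor 3rd (3rd): Ebb
Perfect 5th (5th): Gb
Minor 7th (7th): Bbb
Major 9th (9th): Db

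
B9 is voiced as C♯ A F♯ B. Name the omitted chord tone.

D♯

The full B9 chord is B, D♯, F♯, A, C♯.
Comparing with the voicing, the major 3rd (3rd) — D♯ — is absent.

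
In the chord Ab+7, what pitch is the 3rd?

Ab+7 is built on Ab; its 3rd is a major 3rd above the root.
A third above A uses the letter C, and the major 3rd above Ab is C.

C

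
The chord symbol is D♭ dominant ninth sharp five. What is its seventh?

D♭ dominant ninth sharp five is built on D-flat; its 7th is a minor 7th above the root.
A seventh above D uses the letter C, and the minor 7th above D-flat is C-flat.

C-flat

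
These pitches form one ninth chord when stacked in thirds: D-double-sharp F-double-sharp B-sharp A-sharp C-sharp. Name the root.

B-sharp

Stacking in thirds gives B-sharp – D-double-sharp – F-double-sharp – A-sharp – C-sharp, so B-sharp is the root — B-sharp dominant seventh flat nine.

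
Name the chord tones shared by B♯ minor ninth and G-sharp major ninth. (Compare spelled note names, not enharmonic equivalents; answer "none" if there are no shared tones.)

B-sharp  D-sharp  F-double-sharp  A-sharp

B♯ minor ninth = B-sharp, D-sharp, F-double-sharp, A-sharp, C-double-sharp.
G-sharp major ninth = G-sharp, B-sharp, D-sharp, F-double-sharp, A-sharp.
Shared: B-sharp, D-sharp, F-double-sharp, A-sharp.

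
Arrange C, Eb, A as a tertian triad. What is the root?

A

Stacking in thirds gives A – C – Eb, so A is the root — A diminished triad.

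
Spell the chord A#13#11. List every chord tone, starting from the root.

A#13#11: dominant thirteenth sharp eleven on A♯.
Root: A♯
Major 3rd (3rd): C𝄪
Perfect 5th (5th): E♯
Minor 7th (7th): G♯
Major 9th (9th): B♯
Augmented 11th (11th): D𝄪
Major 13th (13th): F𝄪

A♯, C𝄪, E♯, G♯, B♯, D𝄪, F𝄪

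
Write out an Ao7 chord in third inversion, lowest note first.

In root position, Ao7 is A–C–Eb–Gb.
Third inversion puts the seventh (Gb) in the bass.

Gb, A, C, Eb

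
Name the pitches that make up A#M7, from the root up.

A#  C##  E#  G##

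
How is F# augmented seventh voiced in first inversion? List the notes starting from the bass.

In root position, F# augmented seventh is F-sharp–A-sharp–C-double-sharp–E.
First inversion puts the third (A-sharp) in the bass.

A-sharp – C-double-sharp – E – F-sharp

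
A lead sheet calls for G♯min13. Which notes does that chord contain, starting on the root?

G♯min13: minor thirteenth on G#.
G# — root
B — minor 3rd
D# — perfect 5th
F# — minor 7th
A# — major 9th
C# — perfect 11th
E# — major 13th

G#, B, D#, F#, A#, C#, E#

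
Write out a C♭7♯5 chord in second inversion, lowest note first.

G, Bbb, Cb, Eb

In root position, C♭7♯5 is Cb–Eb–G–Bbb.
Second inversion puts the fifth (G) in the bass.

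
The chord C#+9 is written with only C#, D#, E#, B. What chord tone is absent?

C#+9 = C#, E#, G##, B, D#. The voicing lacks the 5th (augmented 5th), G##.

G##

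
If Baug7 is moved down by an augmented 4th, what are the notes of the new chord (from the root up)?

Transposed root: B → F (augmented 4th down). So we spell F augmented seventh:
- root: F
- major 3rd: A
- augmented 5th: C#
- minor 7th: Eb

F, A, C#, Eb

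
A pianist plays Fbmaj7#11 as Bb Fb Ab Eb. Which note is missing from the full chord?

Cb

The full Fbmaj7#11 chord is Fb, Ab, Cb, Eb, Bb.
Comparing with the voicing, the perfect 5th (5th) — Cb — is absent.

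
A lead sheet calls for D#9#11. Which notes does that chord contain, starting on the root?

D♯, F𝄪, A♯, C♯, E♯, G𝄪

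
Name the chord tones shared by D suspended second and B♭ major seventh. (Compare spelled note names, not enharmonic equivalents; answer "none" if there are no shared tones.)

D suspended second: D E A
B♭ major seventh: B-flat D F A
Common to both → D, A.

D, A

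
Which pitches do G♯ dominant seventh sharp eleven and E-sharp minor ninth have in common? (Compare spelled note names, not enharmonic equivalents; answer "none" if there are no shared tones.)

G♯ dominant seventh sharp eleven = G-sharp, B-sharp, D-sharp, F-sharp, C-double-sharp.
E-sharp minor ninth = E-sharp, G-sharp, B-sharp, D-sharp, F-double-sharp.
Shared: G-sharp, B-sharp, D-sharp.

G-sharp, B-sharp, D-sharp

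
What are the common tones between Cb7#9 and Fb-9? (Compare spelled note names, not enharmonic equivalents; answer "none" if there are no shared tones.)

Cb7#9 = C♭, E♭, G♭, B𝄫, D.
Fb-9 = F♭, A𝄫, C♭, E𝄫, G♭.
Shared: C♭, G♭.

C♭ G♭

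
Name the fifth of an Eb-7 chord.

Bb

Eb-7 is built on Eb; its 5th is a perfect 5th above the root.
A fifth above E uses the letter B, and the perfect 5th above Eb is Bb.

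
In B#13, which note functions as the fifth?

Root of B#13 = B#. The 5th is a perfect 5th: B# up a perfect 5th → F##.

F##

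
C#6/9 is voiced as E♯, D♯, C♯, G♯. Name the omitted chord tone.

The full C#6/9 chord is C♯, E♯, G♯, A♯, D♯.
Comparing with the voicing, the major 6th (6th) — A♯ — is absent.

A♯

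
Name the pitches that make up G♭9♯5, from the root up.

Gb – Bb – D – Fb – Ab

G♭9♯5 is a dominant ninth sharp five built on Gb.
- root: Gb
- major 3rd: Bb
- augmented 5th: D
- minor 7th: Fb
- major 9th: Ab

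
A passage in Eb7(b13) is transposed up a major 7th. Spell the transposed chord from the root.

Transposed root: E♭ → D (major 7th up). So we spell D dominant seventh flat thirteen:
- root: D
- major 3rd: F♯
- perfect 5th: A
- minor 7th: C
- minor 13th: B♭

D – F♯ – A – C – B♭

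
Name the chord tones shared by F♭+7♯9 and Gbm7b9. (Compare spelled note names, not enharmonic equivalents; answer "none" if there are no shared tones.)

Fb

F♭+7♯9: Fb Ab C Ebb G
Gbm7b9: Gb Bbb Db Fb Abb
Common to both → Fb.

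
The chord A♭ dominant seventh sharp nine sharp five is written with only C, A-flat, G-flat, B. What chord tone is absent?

E

A♭ dominant seventh sharp nine sharp five = A-flat, C, E, G-flat, B. The voicing lacks the 5th (augmented 5th), E.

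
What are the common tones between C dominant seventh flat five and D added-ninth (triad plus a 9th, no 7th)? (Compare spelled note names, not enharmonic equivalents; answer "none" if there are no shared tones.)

E

C dominant seventh flat five = C, E, Gb, Bb.
D added-ninth = D, F#, A, E.
Shared: E.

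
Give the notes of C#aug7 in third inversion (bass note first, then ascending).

In root position, C#aug7 is C♯–E♯–G𝄪–B.
Third inversion puts the seventh (B) in the bass.

B  C♯  E♯  G𝄪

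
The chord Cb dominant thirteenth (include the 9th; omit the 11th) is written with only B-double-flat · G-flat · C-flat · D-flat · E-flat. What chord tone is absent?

A-flat

Cb dominant thirteenth = C-flat, E-flat, G-flat, B-double-flat, D-flat, A-flat. The voicing lacks the 13th (major 13th), A-flat.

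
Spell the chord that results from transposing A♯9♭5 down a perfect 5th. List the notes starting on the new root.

D#  F##  A  C#  E#

A perfect 5th down from A# is D#, so the new chord is D# dominant ninth flat five.
root → D#
3rd (major 3rd) → F##
5th (diminished 5th) → A
7th (minor 7th) → C#
9th (major 9th) → E#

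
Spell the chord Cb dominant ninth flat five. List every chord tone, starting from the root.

C♭ – E♭ – G𝄫 – B𝄫 – D♭

Root C♭, quality dominant ninth flat five:
C♭ — root
E♭ — major 3rd
G𝄫 — diminished 5th
B𝄫 — minor 7th
D♭ — major 9th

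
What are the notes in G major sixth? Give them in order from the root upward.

G major sixth: major sixth on G.
G — root
B — major 3rd
D — perfect 5th
E — major 6th

G, B, D, E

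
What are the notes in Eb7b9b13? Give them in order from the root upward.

Eb, G, Bb, Db, Fb, Cb

Eb7b9b13: dominant seventh flat nine flat thirteen on Eb.
Eb — root
G — major 3rd
Bb — perfect 5th
Db — minor 7th
Fb — minor 9th
Cb — minor 13th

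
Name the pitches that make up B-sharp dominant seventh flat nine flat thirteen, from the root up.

B-sharp dominant seventh flat nine flat thirteen is a dominant seventh flat nine flat thirteen built on B#.
- root: B#
- major 3rd: D##
- perfect 5th: F##
- minor 7th: A#
- minor 9th: C#
- minor 13th: G#

B#, D##, F##, A#, C#, G#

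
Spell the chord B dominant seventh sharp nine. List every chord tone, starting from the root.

B, D#, F#, A, C##

Root B, quality dominant seventh sharp nine:
Root: B
Major 3rd (3rd): D#
Perfect 5th (5th): F#
Minor 7th (7th): A
Augmented 9th (9th): C##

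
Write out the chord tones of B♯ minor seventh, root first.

B#, D#, F##, A#

B♯ minor seventh: minor seventh on B#.
B# — root
D# — minor 3rd
F## — perfect 5th
A# — minor 7th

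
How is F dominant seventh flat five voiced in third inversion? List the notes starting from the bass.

In root position, F dominant seventh flat five is F–A–C♭–E♭.
Third inversion puts the seventh (E♭) in the bass.

E♭  F  A  C♭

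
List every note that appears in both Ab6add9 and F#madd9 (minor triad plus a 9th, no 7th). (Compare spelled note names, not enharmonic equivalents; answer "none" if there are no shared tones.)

none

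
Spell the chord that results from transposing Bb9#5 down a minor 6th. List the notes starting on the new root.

A minor 6th down from B♭ is D, so the new chord is D dominant ninth sharp five.
Root: D
Major 3rd (3rd): F♯
Augmented 5th (5th): A♯
Minor 7th (7th): C
Major 9th (9th): E

D  F♯  A♯  C  E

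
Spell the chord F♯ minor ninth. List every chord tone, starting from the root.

F-sharp A C-sharp E G-sharp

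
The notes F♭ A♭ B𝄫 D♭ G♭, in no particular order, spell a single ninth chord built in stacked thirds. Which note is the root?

G♭

Arranged so that each adjacent pair is a third by letter name: G♭ – B𝄫 – D♭ – F♭ – A♭.
The bottom of that stack, G♭, is the root (this is G♭ minor ninth).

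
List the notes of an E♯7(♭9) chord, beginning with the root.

E#, G##, B#, D#, F#

E♯7(♭9): dominant seventh flat nine on E#.
- root: E#
- major 3rd: G##
- perfect 5th: B#
- minor 7th: D#
- minor 9th: F#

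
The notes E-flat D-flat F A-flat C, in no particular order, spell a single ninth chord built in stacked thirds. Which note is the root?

Arranged so that each adjacent pair is a third by letter name: D-flat – F – A-flat – C – E-flat.
The bottom of that stack, D-flat, is the root (this is D-flat major ninth).

D-flat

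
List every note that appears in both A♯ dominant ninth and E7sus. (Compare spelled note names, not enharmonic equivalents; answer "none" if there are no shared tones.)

A♯ dominant ninth = A#, C##, E#, G#, B#.
E7sus = E, A, B, D.
Shared: none.

none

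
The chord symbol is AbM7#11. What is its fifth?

Eb

AbM7#11 is built on Ab; its 5th is a perfect 5th above the root.
A fifth above A uses the letter E, and the perfect 5th above Ab is Eb.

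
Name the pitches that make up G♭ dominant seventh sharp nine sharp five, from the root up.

G♭ dominant seventh sharp nine sharp five: dominant seventh sharp nine sharp five on G-flat.
Root: G-flat
Major 3rd (3rd): B-flat
Augmented 5th (5th): D
Minor 7th (7th): F-flat
Augmented 9th (9th): A

G-flat  B-flat  D  F-flat  A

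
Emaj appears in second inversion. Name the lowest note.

B

Emaj = E–G#–B. Second inversion → fifth in the bass = B.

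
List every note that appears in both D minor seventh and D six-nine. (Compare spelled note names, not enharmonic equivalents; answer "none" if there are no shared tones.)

D A

D minor seventh: D F A C
D six-nine: D F-sharp A B E
Common to both → D, A.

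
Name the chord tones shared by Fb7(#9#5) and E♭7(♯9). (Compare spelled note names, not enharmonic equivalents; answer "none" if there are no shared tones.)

Fb7(#9#5): Fb Ab C Ebb G
E♭7(♯9): Eb G Bb Db F#
Common to both → G.

G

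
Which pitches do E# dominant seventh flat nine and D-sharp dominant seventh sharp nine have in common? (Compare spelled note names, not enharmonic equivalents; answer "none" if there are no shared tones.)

E# dominant seventh flat nine: E-sharp G-double-sharp B-sharp D-sharp F-sharp
D-sharp dominant seventh sharp nine: D-sharp F-double-sharp A-sharp C-sharp E-double-sharp
Common to both → D-sharp.

D-sharp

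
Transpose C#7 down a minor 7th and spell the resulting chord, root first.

C♯ down a minor 7th → D♯. New chord: D♯ dominant seventh.
Root: D♯
Major 3rd (3rd): F𝄪
Perfect 5th (5th): A♯
Minor 7th (7th): C♯

D♯  F𝄪  A♯  C♯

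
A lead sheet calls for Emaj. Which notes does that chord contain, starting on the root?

E, G#, B

Emaj: major triad on E.
E — root
G# — major 3rd
B — perfect 5th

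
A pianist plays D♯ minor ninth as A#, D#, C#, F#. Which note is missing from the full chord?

E#

The full D♯ minor ninth chord is D#, F#, A#, C#, E#.
Comparing with the voicing, the major 9th (9th) — E# — is absent.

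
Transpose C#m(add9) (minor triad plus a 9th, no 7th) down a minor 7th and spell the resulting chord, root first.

A minor 7th down from C# is D#, so the new chord is D# minor added-ninth.
root → D#
3rd (minor 3rd) → F#
5th (perfect 5th) → A#
9th (major 9th) → E#

D# – F# – A# – E#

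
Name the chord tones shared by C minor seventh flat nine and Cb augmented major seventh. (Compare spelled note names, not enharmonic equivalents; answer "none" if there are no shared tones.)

E-flat, G, B-flat

C minor seventh flat nine: C E-flat G B-flat D-flat
Cb augmented major seventh: C-flat E-flat G B-flat
Common to both → E-flat, G, B-flat.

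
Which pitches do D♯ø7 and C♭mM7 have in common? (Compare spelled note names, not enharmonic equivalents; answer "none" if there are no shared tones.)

D♯ø7: D# F# A C#
C♭mM7: Cb Ebb Gb Bb
Common to both → none.

none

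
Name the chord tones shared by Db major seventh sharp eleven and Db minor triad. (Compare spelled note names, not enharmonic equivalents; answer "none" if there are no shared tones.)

Db major seventh sharp eleven: D♭ F A♭ C G
Db minor triad: D♭ F♭ A♭
Common to both → D♭, A♭.

D♭, A♭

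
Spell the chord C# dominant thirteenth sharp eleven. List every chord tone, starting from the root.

C-sharp  E-sharp  G-sharp  B  D-sharp  F-double-sharp  A-sharp

C# dominant thirteenth sharp eleven is a dominant thirteenth sharp eleven built on C-sharp.
Root: C-sharp
Major 3rd (3rd): E-sharp
Perfect 5th (5th): G-sharp
Minor 7th (7th): B
Major 9th (9th): D-sharp
Augmented 11th (11th): F-double-sharp
Major 13th (13th): A-sharp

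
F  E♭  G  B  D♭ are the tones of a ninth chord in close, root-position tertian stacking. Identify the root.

Arranged so that each adjacent pair is a third by letter name: E♭ – G – B – D♭ – F.
The bottom of that stack, E♭, is the root (this is E♭ dominant ninth sharp five).

E♭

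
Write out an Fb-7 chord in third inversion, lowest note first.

Ebb  Fb  Abb  Cb

In root position, Fb-7 is Fb–Abb–Cb–Ebb.
Third inversion puts the seventh (Ebb) in the bass.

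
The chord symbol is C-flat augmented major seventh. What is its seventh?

Root of C-flat augmented major seventh = C-flat. The 7th is a major 7th: C-flat up a major 7th → B-flat.

B-flat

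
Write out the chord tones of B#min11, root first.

B♯, D♯, F𝄪, A♯, C𝄪, E♯

Root B♯, quality minor eleventh:
B♯ — root
D♯ — minor 3rd
F𝄪 — perfect 5th
A♯ — minor 7th
C𝄪 — major 9th
E♯ — perfect 11th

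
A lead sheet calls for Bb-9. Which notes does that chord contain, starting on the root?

Root Bb, quality minor ninth:
- root: Bb
- minor 3rd: Db
- perfect 5th: F
- minor 7th: Ab
- major 9th: C

Bb  Db  F  Ab  C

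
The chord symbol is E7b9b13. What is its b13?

C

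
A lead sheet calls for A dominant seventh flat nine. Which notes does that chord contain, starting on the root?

A, C-sharp, E, G, B-flat

A dominant seventh flat nine is a dominant seventh flat nine built on A.
Root: A
Major 3rd (3rd): C-sharp
Perfect 5th (5th): E
Minor 7th (7th): G
Minor 9th (9th): B-flat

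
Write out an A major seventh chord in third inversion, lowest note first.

G-sharp – A – C-sharp – E

In root position, A major seventh is A–C-sharp–E–G-sharp.
Third inversion puts the seventh (G-sharp) in the bass.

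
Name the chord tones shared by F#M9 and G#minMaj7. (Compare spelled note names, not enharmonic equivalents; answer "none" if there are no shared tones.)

G#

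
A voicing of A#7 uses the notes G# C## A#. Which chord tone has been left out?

E#

The full A#7 chord is A#, C##, E#, G#.
Comparing with the voicing, the perfect 5th (5th) — E# — is absent.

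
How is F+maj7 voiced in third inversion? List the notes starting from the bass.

In root position, F+maj7 is F–A–C#–E.
Third inversion puts the seventh (E) in the bass.

E, F, A, C#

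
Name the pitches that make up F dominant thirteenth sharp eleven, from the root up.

F, A, C, Eb, G, B, D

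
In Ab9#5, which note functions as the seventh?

Ab9#5 is built on Ab; its 7th is a minor 7th above the root.
A seventh above A uses the letter G, and the minor 7th above Ab is Gb.

Gb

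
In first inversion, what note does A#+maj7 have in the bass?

C##

A#+maj7 = A#–C##–E##–G##. First inversion → third in the bass = C##.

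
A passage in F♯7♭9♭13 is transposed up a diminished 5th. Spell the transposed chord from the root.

A diminished 5th up from F# is C, so the new chord is C dominant seventh flat nine flat thirteen.
root → C
3rd (major 3rd) → E
5th (perfect 5th) → G
7th (minor 7th) → Bb
9th (minor 9th) → Db
13th (minor 13th) → Ab

C E G Bb Db Ab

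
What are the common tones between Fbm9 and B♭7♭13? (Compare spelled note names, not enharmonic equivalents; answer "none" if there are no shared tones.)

Gb

Fbm9: Fb Abb Cb Ebb Gb
B♭7♭13: Bb D F Ab Gb
Common to both → Gb.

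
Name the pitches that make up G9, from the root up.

G, B, D, F, A

G9 is a dominant ninth built on G.
root → G
3rd (major 3rd) → B
5th (perfect 5th) → D
7th (minor 7th) → F
9th (major 9th) → A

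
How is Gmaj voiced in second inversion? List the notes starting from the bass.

In root position, Gmaj is G–B–D.
Second inversion puts the fifth (D) in the bass.

D – G – B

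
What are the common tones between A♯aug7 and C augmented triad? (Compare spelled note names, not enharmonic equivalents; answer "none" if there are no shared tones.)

G#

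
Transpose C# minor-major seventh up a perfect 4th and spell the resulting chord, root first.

A perfect 4th up from C-sharp is F-sharp, so the new chord is F-sharp minor-major seventh.
Root: F-sharp
Minor 3rd (3rd): A
Perfect 5th (5th): C-sharp
Major 7th (7th): E-sharp

F-sharp, A, C-sharp, E-sharp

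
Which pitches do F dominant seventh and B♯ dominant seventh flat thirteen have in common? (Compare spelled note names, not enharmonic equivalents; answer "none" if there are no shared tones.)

none

F dominant seventh = F, A, C, E-flat.
B♯ dominant seventh flat thirteen = B-sharp, D-double-sharp, F-double-sharp, A-sharp, G-sharp.
Shared: none.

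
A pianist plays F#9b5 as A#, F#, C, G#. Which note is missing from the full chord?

E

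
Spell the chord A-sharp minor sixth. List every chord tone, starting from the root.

Root A-sharp, quality minor sixth:
- root: A-sharp
- minor 3rd: C-sharp
- perfect 5th: E-sharp
- major 6th: F-double-sharp

A-sharp C-sharp E-sharp F-double-sharp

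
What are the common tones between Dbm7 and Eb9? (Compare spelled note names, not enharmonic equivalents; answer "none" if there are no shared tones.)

Dbm7 = D♭, F♭, A♭, C♭.
Eb9 = E♭, G, B♭, D♭, F.
Shared: D♭.

D♭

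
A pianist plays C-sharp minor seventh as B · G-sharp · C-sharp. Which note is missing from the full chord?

E

C-sharp minor seventh = C-sharp, E, G-sharp, B. The voicing lacks the 3rd (minor 3rd), E.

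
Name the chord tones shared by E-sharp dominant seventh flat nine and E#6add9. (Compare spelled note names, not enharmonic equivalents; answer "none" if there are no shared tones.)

E-sharp dominant seventh flat nine = E#, G##, B#, D#, F#.
E#6add9 = E#, G##, B#, C##, F##.
Shared: E#, G##, B#.

E#, G##, B#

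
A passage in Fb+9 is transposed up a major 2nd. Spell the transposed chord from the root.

Transposed root: Fb → Gb (major 2nd up). So we spell Gb dominant ninth sharp five:
Gb — root
Bb — major 3rd
D — augmented 5th
Fb — minor 7th
Ab — major 9th

Gb, Bb, D, Fb, Ab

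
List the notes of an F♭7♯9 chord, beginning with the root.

Root Fb, quality dominant seventh sharp nine:
root → Fb
3rd (major 3rd) → Ab
5th (perfect 5th) → Cb
7th (minor 7th) → Ebb
9th (augmented 9th) → G

Fb, Ab, Cb, Ebb, G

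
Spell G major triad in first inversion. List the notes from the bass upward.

B, D, G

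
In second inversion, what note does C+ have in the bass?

C+ = C–E–G#. Second inversion → fifth in the bass = G#.

G#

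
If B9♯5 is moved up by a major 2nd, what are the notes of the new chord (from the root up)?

B up a major 2nd → C#. New chord: C# dominant ninth sharp five.
Root: C#
Major 3rd (3rd): E#
Augmented 5th (5th): G##
Minor 7th (7th): B
Major 9th (9th): D#

C#  E#  G##  B  D#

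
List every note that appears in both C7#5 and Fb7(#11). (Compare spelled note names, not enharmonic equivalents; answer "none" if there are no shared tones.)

C7#5 = C, E, G#, Bb.
Fb7(#11) = Fb, Ab, Cb, Ebb, Bb.
Shared: Bb.

Bb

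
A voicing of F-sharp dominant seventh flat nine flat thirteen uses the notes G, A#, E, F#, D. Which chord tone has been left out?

The full F-sharp dominant seventh flat nine flat thirteen chord is F#, A#, C#, E, G, D.
Comparing with the voicing, the perfect 5th (5th) — C# — is absent.

C#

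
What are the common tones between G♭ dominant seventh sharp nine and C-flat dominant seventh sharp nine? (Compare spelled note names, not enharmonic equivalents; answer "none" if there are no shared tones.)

G-flat

G♭ dominant seventh sharp nine: G-flat B-flat D-flat F-flat A
C-flat dominant seventh sharp nine: C-flat E-flat G-flat B-double-flat D
Common to both → G-flat.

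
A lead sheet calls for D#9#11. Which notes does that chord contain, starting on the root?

D# F## A# C# E# G##

D#9#11: dominant ninth sharp eleven on D#.
Root: D#
Major 3rd (3rd): F##
Perfect 5th (5th): A#
Minor 7th (7th): C#
Major 9th (9th): E#
Augmented 11th (11th): G##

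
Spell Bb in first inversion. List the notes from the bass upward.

Bb = Bb–D–F; first inversion → third (D) lowest.

D, F, Bb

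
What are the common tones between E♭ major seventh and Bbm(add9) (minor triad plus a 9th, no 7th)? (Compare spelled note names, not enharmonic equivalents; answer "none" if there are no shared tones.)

E♭ major seventh = Eb, G, Bb, D.
Bbm(add9) = Bb, Db, F, C.
Shared: Bb.

Bb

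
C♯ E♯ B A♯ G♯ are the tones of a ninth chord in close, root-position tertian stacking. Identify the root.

A♯

Arranged so that each adjacent pair is a third by letter name: A♯ – C♯ – E♯ – G♯ – B.
The bottom of that stack, A♯, is the root (this is A♯ minor seventh flat nine).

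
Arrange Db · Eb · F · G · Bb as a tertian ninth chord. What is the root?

Eb

Stacking in thirds gives Eb – G – Bb – Db – F, so Eb is the root — Eb dominant ninth.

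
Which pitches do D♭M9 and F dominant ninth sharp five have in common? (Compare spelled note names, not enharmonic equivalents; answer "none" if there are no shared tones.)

F, E♭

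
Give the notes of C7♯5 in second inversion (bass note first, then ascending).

G♯  B♭  C  E

C7♯5 = C–E–G♯–B♭; second inversion → fifth (G♯) lowest.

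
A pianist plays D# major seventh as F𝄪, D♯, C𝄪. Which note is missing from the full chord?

A♯

D# major seventh = D♯, F𝄪, A♯, C𝄪. The voicing lacks the 5th (perfect 5th), A♯.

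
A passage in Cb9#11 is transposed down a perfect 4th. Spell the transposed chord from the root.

Gb – Bb – Db – Fb – Ab – C

A perfect 4th down from Cb is Gb, so the new chord is Gb dominant ninth sharp eleven.
Root: Gb
Major 3rd (3rd): Bb
Perfect 5th (5th): Db
Minor 7th (7th): Fb
Major 9th (9th): Ab
Augmented 11th (11th): C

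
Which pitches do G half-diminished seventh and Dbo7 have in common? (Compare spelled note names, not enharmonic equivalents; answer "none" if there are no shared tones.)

G half-diminished seventh = G, Bb, Db, F.
Dbo7 = Db, Fb, Abb, Cbb.
Shared: Db.

Db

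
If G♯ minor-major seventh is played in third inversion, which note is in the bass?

G♯ minor-major seventh in root position is G-sharp–B–D-sharp–F-double-sharp.
Third inversion places the seventh in the bass, which is F-double-sharp.

F-double-sharp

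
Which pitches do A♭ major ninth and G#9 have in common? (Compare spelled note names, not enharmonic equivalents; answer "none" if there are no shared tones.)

none

A♭ major ninth: A♭ C E♭ G B♭
G#9: G♯ B♯ D♯ F♯ A♯
Common to both → none.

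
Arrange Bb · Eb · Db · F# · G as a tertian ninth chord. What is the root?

Eb

Arranged so that each adjacent pair is a third by letter name: Eb – G – Bb – Db – F#.
The bottom of that stack, Eb, is the root (this is Eb dominant seventh sharp nine).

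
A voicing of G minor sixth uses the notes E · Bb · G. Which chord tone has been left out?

D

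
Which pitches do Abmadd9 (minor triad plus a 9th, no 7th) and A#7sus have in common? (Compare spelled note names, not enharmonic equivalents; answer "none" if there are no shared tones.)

none

Abmadd9: Ab Cb Eb Bb
A#7sus: A# D# E# G#
Common to both → none.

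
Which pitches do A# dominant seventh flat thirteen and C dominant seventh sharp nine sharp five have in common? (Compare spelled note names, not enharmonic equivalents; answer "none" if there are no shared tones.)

G-sharp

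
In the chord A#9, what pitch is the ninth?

B#

A#9 is built on A#; its 9th is a major 9th above the root.
A second above A uses the letter B, and the major 9th above A# is B#.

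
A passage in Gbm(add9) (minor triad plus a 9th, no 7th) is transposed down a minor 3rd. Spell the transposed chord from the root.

Eb, Gb, Bb, F

A minor 3rd down from Gb is Eb, so the new chord is Eb minor added-ninth.
Eb — root
Gb — minor 3rd
Bb — perfect 5th
F — major 9th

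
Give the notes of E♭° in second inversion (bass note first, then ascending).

B𝄫, E♭, G♭

In root position, E♭° is E♭–G♭–B𝄫.
Second inversion puts the fifth (B𝄫) in the bass.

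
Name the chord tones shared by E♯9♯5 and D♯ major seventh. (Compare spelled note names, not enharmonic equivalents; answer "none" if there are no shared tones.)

D#, F##

E♯9♯5: E# G## B## D# F##
D♯ major seventh: D# F## A# C##
Common to both → D#, F##.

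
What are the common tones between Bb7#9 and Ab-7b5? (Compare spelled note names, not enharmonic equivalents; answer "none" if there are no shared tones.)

Ab

Bb7#9 = Bb, D, F, Ab, C#.
Ab-7b5 = Ab, Cb, Ebb, Gb.
Shared: Ab.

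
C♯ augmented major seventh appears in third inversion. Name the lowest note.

C♯ augmented major seventh = C-sharp–E-sharp–G-double-sharp–B-sharp. Third inversion → seventh in the bass = B-sharp.

B-sharp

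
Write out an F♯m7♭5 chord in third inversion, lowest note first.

F♯m7♭5 = F#–A–C–E; third inversion → seventh (E) lowest.

E, F#, A, C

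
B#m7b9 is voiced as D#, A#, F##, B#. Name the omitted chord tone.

The full B#m7b9 chord is B#, D#, F##, A#, C#.
Comparing with the voicing, the minor 9th (9th) — C# — is absent.

C#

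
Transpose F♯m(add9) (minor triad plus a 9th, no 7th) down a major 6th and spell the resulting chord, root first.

A C E B

F# down a major 6th → A. New chord: A minor added-ninth.
Root: A
Minor 3rd (3rd): C
Perfect 5th (5th): E
Major 9th (9th): B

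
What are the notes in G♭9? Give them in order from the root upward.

G♭9 is a dominant ninth built on G♭.
Root: G♭
Major 3rd (3rd): B♭
Perfect 5th (5th): D♭
Minor 7th (7th): F♭
Major 9th (9th): A♭

G♭ – B♭ – D♭ – F♭ – A♭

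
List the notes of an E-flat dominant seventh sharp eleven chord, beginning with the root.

E♭ – G – B♭ – D♭ – A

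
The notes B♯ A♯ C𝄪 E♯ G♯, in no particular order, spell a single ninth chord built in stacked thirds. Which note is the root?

Stacking in thirds gives A♯ – C𝄪 – E♯ – G♯ – B♯, so A♯ is the root — A♯ dominant ninth.

A♯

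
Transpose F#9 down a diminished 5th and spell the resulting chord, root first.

B# – D## – F## – A# – C##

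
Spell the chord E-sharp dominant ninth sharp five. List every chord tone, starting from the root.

Root E-sharp, quality dominant ninth sharp five:
root → E-sharp
3rd (major 3rd) → G-double-sharp
5th (augmented 5th) → B-double-sharp
7th (minor 7th) → D-sharp
9th (major 9th) → F-double-sharp

E-sharp, G-double-sharp, B-double-sharp, D-sharp, F-double-sharp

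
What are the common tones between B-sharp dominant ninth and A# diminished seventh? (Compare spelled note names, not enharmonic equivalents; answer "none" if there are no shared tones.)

A-sharp

B-sharp dominant ninth: B-sharp D-double-sharp F-double-sharp A-sharp C-double-sharp
A# diminished seventh: A-sharp C-sharp E G
Common to both → A-sharp.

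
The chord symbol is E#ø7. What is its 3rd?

G♯

Root of E#ø7 = E♯. The 3rd is a minor 3rd: E♯ up a minor 3rd → G♯.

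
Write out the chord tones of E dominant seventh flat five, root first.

E  G#  Bb  D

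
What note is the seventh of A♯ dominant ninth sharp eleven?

G-sharp

Root of A♯ dominant ninth sharp eleven = A-sharp. The 7th is a minor 7th: A-sharp up a minor 7th → G-sharp.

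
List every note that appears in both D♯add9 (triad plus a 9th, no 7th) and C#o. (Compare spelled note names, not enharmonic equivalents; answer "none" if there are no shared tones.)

none

D♯add9 = D#, F##, A#, E#.
C#o = C#, E, G.
Shared: none.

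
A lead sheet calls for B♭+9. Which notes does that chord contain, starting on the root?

Bb D F# Ab C

B♭+9 is a dominant ninth sharp five built on Bb.
Bb — root
D — major 3rd
F# — augmented 5th
Ab — minor 7th
C — major 9th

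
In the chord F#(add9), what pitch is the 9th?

G#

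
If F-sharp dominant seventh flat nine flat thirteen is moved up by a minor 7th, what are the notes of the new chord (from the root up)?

A minor 7th up from F# is E, so the new chord is E dominant seventh flat nine flat thirteen.
- root: E
- major 3rd: G#
- perfect 5th: B
- minor 7th: D
- minor 9th: F
- minor 13th: C

E – G# – B – D – F – C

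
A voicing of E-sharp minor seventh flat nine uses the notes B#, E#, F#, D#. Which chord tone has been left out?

The full E-sharp minor seventh flat nine chord is E#, G#, B#, D#, F#.
Comparing with the voicing, the minor 3rd (3rd) — G# — is absent.

G#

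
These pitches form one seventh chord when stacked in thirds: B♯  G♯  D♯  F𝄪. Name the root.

Arranged so that each adjacent pair is a third by letter name: G♯ – B♯ – D♯ – F𝄪.
The bottom of that stack, G♯, is the root (this is G♯ major seventh).

G♯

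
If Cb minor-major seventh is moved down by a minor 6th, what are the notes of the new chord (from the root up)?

C-flat down a minor 6th → E-flat. New chord: E-flat minor-major seventh.
- root: E-flat
- minor 3rd: G-flat
- perfect 5th: B-flat
- major 7th: D

E-flat  G-flat  B-flat  D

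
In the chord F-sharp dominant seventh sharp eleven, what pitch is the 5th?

Root of F-sharp dominant seventh sharp eleven = F♯. The 5th is a perfect 5th: F♯ up a perfect 5th → C♯.

C♯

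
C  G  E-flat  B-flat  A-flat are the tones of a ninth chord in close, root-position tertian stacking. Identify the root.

A-flat

Arranged so that each adjacent pair is a third by letter name: A-flat – C – E-flat – G – B-flat.
The bottom of that stack, A-flat, is the root (this is A-flat major ninth).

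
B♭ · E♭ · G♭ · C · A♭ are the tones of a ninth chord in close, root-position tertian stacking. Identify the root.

A♭

Stacking in thirds gives A♭ – C – E♭ – G♭ – B♭, so A♭ is the root — A♭ dominant ninth.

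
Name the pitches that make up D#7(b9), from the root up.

Root D#, quality dominant seventh flat nine:
D# — root
F## — major 3rd
A# — perfect 5th
C# — minor 7th
E — minor 9th

D#, F##, A#, C#, E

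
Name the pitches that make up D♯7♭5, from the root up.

D♯7♭5: dominant seventh flat five on D♯.
D♯ — root
F𝄪 — major 3rd
A — diminished 5th
C♯ — minor 7th

D♯, F𝄪, A, C♯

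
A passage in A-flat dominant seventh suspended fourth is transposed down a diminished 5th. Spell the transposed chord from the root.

D G A C

Transposed root: Ab → D (diminished 5th down). So we spell D dominant seventh suspended fourth:
- root: D
- perfect 4th: G
- perfect 5th: A
- minor 7th: C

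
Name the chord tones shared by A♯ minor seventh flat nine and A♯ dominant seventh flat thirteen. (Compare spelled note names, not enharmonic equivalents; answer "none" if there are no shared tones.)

A♯, E♯, G♯

A♯ minor seventh flat nine: A♯ C♯ E♯ G♯ B
A♯ dominant seventh flat thirteen: A♯ C𝄪 E♯ G♯ F♯
Common to both → A♯, E♯, G♯.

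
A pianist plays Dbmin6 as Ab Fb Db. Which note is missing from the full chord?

Bb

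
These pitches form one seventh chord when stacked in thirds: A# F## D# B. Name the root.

Arranged so that each adjacent pair is a third by letter name: B – D# – F## – A#.
The bottom of that stack, B, is the root (this is B augmented major seventh).

B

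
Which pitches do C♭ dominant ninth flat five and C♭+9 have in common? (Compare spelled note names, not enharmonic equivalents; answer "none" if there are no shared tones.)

Cb Eb Bbb Db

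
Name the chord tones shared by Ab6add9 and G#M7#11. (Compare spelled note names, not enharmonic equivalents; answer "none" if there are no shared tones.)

Ab6add9 = Ab, C, Eb, F, Bb.
G#M7#11 = G#, B#, D#, F##, C##.
Shared: none.

none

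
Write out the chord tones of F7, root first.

F, A, C, Eb

Root F, quality dominant seventh:
root → F
3rd (major 3rd) → A
5th (perfect 5th) → C
7th (minor 7th) → Eb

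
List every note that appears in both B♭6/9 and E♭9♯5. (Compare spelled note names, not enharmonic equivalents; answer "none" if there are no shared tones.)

F – G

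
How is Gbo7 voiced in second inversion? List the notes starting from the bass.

In root position, Gbo7 is G♭–B𝄫–D𝄫–F𝄫.
Second inversion puts the fifth (D𝄫) in the bass.

D𝄫, F𝄫, G♭, B𝄫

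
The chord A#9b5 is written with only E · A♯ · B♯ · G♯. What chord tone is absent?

C𝄪

The full A#9b5 chord is A♯, C𝄪, E, G♯, B♯.
Comparing with the voicing, the major 3rd (3rd) — C𝄪 — is absent.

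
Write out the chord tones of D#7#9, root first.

D#7#9: dominant seventh sharp nine on D#.
root → D#
3rd (major 3rd) → F##
5th (perfect 5th) → A#
7th (minor 7th) → C#
9th (augmented 9th) → E##

D#  F##  A#  C#  E##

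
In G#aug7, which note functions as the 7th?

F#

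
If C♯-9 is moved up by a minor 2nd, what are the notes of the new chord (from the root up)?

D – F – A – C – E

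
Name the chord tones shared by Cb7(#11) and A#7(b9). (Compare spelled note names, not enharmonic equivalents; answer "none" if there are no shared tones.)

Cb7(#11): C♭ E♭ G♭ B𝄫 F
A#7(b9): A♯ C𝄪 E♯ G♯ B
Common to both → none.

none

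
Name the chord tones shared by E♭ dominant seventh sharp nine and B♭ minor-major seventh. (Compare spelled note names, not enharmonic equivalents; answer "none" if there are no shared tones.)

E♭ dominant seventh sharp nine: E-flat G B-flat D-flat F-sharp
B♭ minor-major seventh: B-flat D-flat F A
Common to both → B-flat, D-flat.

B-flat, D-flat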